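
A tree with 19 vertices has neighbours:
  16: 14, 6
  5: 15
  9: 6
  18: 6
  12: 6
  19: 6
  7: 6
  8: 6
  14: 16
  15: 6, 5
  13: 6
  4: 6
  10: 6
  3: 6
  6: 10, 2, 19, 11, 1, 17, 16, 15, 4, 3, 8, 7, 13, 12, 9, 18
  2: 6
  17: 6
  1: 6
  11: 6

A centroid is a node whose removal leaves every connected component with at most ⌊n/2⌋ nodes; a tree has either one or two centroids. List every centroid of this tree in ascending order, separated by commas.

Removing 6 splits the tree into components of sizes 2, 2, 1, 1, 1, 1, 1, 1, 1, 1, 1, 1, 1, 1, 1, 1; the largest is 2 ≤ ⌊19/2⌋ = 9.
Every other node leaves some component of size > 9, so the centroid is unique.

6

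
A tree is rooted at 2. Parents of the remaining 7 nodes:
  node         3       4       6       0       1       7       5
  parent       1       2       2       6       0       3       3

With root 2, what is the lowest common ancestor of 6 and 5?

6's ancestor chain is 6, 2 and 5's is 5, 3, 1, 0, 6, 2; they first meet at 6.

6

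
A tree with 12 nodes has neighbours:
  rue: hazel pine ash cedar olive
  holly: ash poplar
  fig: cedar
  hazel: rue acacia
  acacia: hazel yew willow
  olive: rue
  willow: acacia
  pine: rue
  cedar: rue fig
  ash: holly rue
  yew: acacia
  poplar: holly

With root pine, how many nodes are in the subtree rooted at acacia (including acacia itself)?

3

acacia's subtree: {acacia, yew, willow}, size 3.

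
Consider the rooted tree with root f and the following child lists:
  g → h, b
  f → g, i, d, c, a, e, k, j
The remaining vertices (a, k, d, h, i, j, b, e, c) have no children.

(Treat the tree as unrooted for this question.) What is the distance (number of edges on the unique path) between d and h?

The path is d–f–g–h, which has 3 edges.

3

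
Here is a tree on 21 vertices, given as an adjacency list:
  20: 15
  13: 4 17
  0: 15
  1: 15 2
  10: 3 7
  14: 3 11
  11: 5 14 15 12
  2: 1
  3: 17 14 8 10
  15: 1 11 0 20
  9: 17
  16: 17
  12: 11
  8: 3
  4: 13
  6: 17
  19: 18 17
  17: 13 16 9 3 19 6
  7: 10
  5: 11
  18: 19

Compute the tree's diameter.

A longest path is 2 - 1 - 15 - 11 - 14 - 3 - 17 - 19 - 18, with 8 edges.

8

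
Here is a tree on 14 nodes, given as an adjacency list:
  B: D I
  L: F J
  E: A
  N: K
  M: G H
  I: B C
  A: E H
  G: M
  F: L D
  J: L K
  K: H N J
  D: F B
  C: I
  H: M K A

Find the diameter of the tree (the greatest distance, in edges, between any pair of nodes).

10

Starting from G, a farthest node is C at distance 10.
One longest path: G - M - H - K - J - L - F - D - B - I - C.
So the diameter is 10.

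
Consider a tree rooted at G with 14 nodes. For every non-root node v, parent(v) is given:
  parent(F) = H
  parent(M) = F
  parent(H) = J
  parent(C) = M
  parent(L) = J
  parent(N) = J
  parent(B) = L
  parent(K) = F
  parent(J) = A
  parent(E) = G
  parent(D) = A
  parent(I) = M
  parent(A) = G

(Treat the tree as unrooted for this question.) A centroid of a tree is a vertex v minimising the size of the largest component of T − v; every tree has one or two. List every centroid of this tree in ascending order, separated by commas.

Delete J: the remaining components have sizes 6, 4, 2, 1. Max 6 ≤ 7, so J is a centroid.
No neighbour of J does as well, so J is the unique centroid.

J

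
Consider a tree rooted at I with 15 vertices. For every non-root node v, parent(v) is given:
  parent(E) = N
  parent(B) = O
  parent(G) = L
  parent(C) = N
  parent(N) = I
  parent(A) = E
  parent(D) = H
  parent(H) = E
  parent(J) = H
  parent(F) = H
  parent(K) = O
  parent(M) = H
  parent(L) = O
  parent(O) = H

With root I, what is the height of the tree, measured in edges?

G sits deepest: I–N–E–H–O–L–G — 6 edges from the root.

6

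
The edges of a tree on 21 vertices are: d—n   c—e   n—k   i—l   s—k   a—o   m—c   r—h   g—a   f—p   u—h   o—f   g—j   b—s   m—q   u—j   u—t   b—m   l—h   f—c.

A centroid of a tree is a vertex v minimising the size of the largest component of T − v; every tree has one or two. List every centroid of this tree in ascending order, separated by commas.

Delete f: the remaining components have sizes 10, 9, 1. Max 10 ≤ 10, so f is a centroid.
No neighbour of f does as well, so f is the unique centroid.

f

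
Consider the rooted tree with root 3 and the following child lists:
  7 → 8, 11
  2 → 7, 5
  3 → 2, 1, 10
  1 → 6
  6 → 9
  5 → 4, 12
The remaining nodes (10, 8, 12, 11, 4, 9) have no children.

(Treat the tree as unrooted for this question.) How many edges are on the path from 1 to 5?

3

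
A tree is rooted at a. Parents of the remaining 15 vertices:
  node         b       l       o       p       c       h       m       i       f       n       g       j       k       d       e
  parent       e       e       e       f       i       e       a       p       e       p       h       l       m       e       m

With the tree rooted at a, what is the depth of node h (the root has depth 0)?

a → m → e → h — 3 edges.

3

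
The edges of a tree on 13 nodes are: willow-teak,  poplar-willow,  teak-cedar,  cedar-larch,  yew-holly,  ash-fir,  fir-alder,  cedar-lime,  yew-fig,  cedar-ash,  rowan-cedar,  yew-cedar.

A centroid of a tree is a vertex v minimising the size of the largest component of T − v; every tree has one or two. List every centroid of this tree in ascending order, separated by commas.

Delete cedar: the remaining components have sizes 3, 3, 3, 1, 1, 1. Max 3 ≤ 6, so cedar is a centroid.
Every other node leaves some component of size > 6, so the centroid is unique.

cedar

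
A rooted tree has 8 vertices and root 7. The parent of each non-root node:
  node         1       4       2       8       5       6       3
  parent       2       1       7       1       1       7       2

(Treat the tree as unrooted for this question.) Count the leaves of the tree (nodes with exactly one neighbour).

5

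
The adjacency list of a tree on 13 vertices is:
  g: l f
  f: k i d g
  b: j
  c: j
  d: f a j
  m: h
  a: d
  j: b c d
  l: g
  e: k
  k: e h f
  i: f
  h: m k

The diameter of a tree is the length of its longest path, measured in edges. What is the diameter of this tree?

6

BFS from m reaches b last, at distance 6; BFS from b confirms no node is farther.
Path: m – h – k – f – d – j – b.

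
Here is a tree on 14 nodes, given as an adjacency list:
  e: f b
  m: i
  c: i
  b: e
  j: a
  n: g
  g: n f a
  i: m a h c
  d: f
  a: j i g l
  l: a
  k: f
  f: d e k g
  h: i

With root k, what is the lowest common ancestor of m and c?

Path m→root: m i a g f k; path c→root: c i a g f k.
First common node: i.

i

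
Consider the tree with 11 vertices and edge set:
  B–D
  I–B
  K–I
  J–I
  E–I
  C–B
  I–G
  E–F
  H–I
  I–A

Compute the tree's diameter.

4

A longest path is D-B-I-E-F, with 4 edges.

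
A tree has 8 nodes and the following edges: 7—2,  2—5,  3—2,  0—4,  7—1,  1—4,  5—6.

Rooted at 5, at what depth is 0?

5

Path from 5 to 0: 5 – 2 – 7 – 1 – 4 – 0, which has 5 edges.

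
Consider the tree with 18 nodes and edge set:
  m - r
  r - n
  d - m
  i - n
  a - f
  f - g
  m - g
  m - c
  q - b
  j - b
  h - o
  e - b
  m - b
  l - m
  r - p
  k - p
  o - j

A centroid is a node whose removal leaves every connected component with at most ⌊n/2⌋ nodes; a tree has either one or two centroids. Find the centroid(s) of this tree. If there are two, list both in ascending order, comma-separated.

Removing m splits the tree into components of sizes 6, 5, 3, 1, 1, 1; the largest is 6 ≤ ⌊18/2⌋ = 9.
Every other node leaves some component of size > 9, so the centroid is unique.

m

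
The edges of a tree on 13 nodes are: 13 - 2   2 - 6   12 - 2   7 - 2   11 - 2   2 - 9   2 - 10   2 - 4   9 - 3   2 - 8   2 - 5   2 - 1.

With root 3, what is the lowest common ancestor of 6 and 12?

2

6's ancestor chain is 6, 2, 9, 3 and 12's is 12, 2, 9, 3; they first meet at 2.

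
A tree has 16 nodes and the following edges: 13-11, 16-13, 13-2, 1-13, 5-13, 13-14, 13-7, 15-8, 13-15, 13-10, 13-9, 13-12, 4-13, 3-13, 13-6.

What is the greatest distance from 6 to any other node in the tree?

3

Distances from 6 peak at 3, attained at 8.
6 – 13 – 15 – 8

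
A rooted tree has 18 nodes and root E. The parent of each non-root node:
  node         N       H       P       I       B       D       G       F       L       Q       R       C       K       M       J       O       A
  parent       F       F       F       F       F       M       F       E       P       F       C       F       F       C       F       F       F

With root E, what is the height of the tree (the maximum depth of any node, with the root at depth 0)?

4

The longest root-to-leaf path is E → F → C → M → D (4 edges).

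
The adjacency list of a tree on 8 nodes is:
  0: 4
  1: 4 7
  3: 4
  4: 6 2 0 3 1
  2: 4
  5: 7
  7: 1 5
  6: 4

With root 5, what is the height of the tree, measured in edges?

The longest root-to-leaf path is 5 – 7 – 1 – 4 – 6 (4 edges).

4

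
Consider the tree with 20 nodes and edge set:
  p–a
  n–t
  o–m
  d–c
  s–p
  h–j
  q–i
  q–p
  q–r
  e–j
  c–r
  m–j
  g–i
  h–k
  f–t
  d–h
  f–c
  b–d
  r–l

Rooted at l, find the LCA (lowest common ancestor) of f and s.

Ancestors of f (toward the root): f, c, r, l.
Ancestors of s: s, p, q, r, l.
The deepest node appearing in both lists is r.

r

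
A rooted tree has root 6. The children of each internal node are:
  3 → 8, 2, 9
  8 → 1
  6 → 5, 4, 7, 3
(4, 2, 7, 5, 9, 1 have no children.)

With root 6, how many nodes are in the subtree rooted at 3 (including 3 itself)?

5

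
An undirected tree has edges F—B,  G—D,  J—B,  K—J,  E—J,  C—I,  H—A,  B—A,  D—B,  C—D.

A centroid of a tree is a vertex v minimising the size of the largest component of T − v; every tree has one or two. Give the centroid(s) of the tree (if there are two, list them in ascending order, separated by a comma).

B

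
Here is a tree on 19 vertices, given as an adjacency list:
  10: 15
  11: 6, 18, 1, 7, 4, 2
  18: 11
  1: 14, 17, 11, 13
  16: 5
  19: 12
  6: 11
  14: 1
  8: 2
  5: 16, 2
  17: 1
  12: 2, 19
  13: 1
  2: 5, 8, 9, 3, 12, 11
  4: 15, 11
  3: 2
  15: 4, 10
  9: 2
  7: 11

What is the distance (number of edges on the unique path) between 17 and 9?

4

Walking from 17: 17 - 1 - 11 - 2 - 9. Length 4.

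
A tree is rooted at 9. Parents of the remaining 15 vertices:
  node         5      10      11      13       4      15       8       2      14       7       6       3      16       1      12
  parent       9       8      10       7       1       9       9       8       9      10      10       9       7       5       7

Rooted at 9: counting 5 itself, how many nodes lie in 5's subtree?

3

5's subtree: {5, 1, 4}, size 3.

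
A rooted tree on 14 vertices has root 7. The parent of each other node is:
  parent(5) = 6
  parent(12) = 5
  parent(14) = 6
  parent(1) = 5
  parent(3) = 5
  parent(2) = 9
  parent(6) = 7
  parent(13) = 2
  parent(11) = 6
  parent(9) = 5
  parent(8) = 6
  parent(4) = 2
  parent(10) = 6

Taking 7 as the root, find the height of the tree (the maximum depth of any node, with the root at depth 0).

13 sits deepest: 7–6–5–9–2–13 — 5 edges from the root.

5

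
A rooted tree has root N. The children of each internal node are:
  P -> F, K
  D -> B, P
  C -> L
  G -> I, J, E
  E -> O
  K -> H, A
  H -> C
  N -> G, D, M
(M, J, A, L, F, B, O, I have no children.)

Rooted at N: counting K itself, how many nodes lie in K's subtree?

5

K's subtree: {K, A, H, C, L}, size 5.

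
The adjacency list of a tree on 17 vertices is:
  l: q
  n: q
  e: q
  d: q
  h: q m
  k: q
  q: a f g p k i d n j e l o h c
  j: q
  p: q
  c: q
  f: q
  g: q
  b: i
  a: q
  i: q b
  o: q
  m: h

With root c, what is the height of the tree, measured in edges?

3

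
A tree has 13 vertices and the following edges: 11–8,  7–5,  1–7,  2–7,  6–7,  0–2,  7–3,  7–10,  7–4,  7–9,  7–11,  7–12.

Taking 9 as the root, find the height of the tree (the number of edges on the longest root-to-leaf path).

A deepest node is 8, reached by 9–7–11–8.
That path has 3 edges, so the height is 3.

3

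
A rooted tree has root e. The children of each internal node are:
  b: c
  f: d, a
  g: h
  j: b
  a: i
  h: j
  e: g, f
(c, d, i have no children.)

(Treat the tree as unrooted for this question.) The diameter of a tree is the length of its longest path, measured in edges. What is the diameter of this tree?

BFS from c reaches i last, at distance 8; BFS from i confirms no node is farther.
Path: c-b-j-h-g-e-f-a-i.

8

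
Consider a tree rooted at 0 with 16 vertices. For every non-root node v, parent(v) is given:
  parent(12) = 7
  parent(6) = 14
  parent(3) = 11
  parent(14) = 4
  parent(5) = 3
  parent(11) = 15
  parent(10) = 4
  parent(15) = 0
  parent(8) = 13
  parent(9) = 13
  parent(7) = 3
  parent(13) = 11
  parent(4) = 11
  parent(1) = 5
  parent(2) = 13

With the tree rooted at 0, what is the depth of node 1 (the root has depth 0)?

5

Path from 0 to 1: 0–15–11–3–5–1, which has 5 edges.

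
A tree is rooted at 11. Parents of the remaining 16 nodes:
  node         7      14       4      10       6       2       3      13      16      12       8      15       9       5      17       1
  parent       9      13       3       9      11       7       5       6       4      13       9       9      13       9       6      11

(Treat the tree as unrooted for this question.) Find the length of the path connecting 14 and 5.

3

The path is 14 - 13 - 9 - 5, which has 3 edges.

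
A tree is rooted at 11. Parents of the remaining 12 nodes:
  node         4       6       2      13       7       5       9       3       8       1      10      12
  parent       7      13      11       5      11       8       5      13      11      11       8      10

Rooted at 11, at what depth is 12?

11–8–10–12 — 3 edges.

3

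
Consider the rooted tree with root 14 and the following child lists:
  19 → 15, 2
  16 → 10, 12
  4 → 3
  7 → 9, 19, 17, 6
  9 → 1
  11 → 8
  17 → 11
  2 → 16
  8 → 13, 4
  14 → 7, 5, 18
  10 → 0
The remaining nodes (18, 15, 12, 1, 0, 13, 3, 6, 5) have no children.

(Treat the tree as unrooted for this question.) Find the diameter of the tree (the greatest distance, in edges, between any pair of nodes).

Starting from 0, a farthest node is 3 at distance 10.
One longest path: 0 - 10 - 16 - 2 - 19 - 7 - 17 - 11 - 8 - 4 - 3.
So the diameter is 10.

10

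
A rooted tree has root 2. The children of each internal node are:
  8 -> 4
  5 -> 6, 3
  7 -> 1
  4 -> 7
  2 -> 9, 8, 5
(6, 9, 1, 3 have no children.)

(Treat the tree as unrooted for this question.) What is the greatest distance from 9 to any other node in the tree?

A farthest node from 9 is 1.
The path 9-2-8-4-7-1 has 5 edges.

5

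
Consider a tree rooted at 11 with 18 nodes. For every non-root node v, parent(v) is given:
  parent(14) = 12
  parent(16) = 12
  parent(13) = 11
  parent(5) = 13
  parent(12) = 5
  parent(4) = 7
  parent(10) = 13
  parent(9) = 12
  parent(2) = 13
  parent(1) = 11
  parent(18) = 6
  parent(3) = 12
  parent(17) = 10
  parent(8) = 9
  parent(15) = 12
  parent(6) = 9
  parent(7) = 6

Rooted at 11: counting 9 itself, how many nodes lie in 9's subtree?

6

The subtree rooted at 9 contains: 9, 8, 6, 18, 7, 4 — 6 nodes.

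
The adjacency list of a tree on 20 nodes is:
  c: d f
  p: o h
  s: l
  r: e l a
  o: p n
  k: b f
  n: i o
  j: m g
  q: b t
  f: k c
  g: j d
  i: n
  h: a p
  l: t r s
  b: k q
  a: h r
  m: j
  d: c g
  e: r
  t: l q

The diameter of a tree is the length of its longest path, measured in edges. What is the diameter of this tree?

17

Starting from m, a farthest node is i at distance 17.
One longest path: m–j–g–d–c–f–k–b–q–t–l–r–a–h–p–o–n–i.
So the diameter is 17.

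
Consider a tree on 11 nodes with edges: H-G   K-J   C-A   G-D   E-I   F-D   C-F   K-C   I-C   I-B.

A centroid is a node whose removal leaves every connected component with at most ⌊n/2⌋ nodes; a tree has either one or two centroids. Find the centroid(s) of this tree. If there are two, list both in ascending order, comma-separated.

C

If C is removed the pieces have sizes 4, 3, 2, 1, all ≤ ⌊11/2⌋ = 5.
No neighbour of C does as well, so C is the unique centroid.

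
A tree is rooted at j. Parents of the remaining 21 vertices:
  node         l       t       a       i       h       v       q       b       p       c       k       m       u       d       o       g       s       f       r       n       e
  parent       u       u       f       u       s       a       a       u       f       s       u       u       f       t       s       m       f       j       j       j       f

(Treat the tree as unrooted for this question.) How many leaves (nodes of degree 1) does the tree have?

15

Degree-1 nodes: b, c, d, e, g, h, i, k, l, n, o, p, q, r, v — 15 of them.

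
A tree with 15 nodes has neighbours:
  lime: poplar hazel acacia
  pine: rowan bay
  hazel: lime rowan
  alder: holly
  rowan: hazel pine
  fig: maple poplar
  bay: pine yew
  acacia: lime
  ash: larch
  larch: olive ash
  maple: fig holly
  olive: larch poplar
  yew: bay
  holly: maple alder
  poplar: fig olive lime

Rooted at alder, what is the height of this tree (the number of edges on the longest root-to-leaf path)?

10

yew sits deepest: alder → holly → maple → fig → poplar → lime → hazel → rowan → pine → bay → yew — 10 edges from the root.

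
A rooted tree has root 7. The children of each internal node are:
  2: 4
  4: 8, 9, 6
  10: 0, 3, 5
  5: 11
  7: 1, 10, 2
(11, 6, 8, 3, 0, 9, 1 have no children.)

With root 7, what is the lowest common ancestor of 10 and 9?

7

Ancestors of 10 (toward the root): 10, 7.
Ancestors of 9: 9, 4, 2, 7.
The deepest node appearing in both lists is 7.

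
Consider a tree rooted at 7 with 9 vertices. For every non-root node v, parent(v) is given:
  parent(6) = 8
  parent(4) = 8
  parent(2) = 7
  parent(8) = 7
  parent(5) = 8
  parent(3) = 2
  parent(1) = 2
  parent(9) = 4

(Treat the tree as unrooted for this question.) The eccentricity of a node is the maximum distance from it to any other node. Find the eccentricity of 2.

4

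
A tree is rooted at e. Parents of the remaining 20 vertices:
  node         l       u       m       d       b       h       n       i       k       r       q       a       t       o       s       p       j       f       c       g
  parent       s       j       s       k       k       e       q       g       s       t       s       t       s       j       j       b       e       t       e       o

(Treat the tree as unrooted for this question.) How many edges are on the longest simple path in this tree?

7

A longest path is i-g-o-j-s-k-b-p, with 7 edges.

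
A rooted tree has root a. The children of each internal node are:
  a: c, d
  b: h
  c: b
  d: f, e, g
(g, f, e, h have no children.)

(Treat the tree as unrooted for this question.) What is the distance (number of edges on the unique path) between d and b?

The path is d–a–c–b, which has 3 edges.

3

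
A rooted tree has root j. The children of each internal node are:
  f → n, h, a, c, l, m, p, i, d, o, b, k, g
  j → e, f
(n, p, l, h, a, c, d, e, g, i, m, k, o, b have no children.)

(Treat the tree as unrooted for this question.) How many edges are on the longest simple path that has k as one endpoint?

3

A farthest node from k is e.
The path k – f – j – e has 3 edges.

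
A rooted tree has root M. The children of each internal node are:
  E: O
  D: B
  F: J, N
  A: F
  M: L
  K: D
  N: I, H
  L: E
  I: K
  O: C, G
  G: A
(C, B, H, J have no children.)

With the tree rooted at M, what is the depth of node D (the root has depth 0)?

Path from M to D: M → L → E → O → G → A → F → N → I → K → D, which has 10 edges.

10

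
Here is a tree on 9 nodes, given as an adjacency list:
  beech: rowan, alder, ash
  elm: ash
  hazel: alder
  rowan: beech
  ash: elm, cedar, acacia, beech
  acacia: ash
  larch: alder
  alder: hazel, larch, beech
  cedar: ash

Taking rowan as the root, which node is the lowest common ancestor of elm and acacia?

Path elm→root: elm ash beech rowan; path acacia→root: acacia ash beech rowan.
First common node: ash.

ash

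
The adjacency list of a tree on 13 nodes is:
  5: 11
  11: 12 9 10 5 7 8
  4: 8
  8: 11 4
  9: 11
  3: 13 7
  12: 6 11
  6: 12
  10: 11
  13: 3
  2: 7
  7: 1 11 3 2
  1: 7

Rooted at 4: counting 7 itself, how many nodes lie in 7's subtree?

5

7's subtree: {7, 2, 3, 1, 13}, size 5.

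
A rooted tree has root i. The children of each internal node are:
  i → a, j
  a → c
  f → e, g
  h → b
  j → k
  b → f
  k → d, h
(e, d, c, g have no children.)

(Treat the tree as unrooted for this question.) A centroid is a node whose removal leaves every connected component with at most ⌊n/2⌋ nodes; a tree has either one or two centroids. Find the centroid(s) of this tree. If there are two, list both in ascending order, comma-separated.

k

Removing k splits the tree into components of sizes 5, 4, 1; the largest is 5 ≤ ⌊11/2⌋ = 5.
Every other node leaves some component of size > 5, so the centroid is unique.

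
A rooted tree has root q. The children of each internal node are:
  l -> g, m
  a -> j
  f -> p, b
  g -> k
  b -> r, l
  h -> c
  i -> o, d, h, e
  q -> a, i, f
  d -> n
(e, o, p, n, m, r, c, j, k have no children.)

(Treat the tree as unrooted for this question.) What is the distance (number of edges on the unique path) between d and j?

4

d–i–q–a–j: 4 edges.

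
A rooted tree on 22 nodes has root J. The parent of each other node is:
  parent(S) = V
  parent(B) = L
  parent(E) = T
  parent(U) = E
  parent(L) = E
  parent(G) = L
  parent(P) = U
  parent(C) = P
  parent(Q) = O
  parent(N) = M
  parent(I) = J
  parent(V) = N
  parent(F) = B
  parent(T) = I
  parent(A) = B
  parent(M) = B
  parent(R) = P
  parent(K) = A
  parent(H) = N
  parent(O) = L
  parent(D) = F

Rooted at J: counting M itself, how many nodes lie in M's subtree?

The subtree rooted at M contains: M, N, H, V, S — 5 nodes.

5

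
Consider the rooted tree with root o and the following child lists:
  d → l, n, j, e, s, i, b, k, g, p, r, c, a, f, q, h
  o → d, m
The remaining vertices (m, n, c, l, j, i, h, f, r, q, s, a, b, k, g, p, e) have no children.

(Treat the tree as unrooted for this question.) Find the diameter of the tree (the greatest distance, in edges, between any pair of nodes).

3

A longest path is m-o-d-i, with 3 edges.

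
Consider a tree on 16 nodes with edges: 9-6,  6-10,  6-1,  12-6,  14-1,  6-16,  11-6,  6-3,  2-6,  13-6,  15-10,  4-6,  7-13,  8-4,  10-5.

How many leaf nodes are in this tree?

11

Degree-1 nodes: 2, 3, 5, 7, 8, 9, 11, 12, 14, 15, 16 — 11 of them.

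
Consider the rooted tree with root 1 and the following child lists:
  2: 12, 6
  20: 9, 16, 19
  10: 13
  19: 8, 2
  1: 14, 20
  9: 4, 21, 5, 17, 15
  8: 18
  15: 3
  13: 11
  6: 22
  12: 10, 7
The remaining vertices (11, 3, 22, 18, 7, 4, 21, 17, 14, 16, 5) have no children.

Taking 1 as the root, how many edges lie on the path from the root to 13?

Climbing from 13 to the root: 13–10–12–2–19–20–1. That's 6 steps.

6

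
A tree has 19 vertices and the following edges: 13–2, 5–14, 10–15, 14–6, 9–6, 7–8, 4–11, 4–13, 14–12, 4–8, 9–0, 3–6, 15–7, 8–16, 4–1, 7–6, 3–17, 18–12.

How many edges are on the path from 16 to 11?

3

16–8–4–11: 3 edges.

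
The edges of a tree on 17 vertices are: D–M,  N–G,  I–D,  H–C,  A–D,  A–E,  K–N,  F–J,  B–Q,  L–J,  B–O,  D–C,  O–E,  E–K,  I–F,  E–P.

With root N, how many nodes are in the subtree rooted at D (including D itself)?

8

Descendants of D (including itself): D, C, M, I, H, F, J, L. That's 8.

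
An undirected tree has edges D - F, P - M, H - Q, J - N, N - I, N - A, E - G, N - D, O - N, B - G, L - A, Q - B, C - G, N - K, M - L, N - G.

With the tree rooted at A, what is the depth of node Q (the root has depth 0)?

Path from A to Q: A → N → G → B → Q, which has 4 edges.

4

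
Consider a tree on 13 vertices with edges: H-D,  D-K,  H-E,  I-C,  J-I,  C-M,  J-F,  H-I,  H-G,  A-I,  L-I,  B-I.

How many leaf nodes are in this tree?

Degree-1 nodes: A, B, E, F, G, K, L, M — 8 of them.

8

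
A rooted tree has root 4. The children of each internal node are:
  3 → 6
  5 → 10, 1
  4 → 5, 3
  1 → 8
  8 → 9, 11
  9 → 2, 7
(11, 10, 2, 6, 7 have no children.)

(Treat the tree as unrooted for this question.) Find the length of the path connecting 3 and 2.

6

Walking from 3: 3 – 4 – 5 – 1 – 8 – 9 – 2. Length 6.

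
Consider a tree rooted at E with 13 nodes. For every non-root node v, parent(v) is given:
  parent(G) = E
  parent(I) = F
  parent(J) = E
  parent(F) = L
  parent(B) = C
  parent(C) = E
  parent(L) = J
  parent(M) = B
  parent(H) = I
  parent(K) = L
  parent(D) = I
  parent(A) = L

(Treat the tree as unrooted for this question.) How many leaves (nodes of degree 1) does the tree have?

6

Exactly 6 nodes have a single neighbour: A, D, G, H, K, M.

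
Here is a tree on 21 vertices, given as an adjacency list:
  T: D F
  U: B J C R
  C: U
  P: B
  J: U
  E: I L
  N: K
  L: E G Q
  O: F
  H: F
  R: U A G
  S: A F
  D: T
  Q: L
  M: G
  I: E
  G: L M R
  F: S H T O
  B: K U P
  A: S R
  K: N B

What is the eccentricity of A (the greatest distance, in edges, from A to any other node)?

5

The node farthest from A is I (N also at distance 5), via A – R – G – L – E – I — 5 edges.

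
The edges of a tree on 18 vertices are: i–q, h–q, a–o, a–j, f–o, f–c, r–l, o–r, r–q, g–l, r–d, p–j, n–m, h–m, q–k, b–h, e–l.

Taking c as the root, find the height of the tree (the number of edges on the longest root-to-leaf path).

7

A deepest node is n, reached by c–f–o–r–q–h–m–n.
That path has 7 edges, so the height is 7.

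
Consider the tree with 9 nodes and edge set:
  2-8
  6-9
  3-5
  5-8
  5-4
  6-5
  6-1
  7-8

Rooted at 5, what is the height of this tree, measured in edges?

The longest root-to-leaf path is 5-8-2 (2 edges).

2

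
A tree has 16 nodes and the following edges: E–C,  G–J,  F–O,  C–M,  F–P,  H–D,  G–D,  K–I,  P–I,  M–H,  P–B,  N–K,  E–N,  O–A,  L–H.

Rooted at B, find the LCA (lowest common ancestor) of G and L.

H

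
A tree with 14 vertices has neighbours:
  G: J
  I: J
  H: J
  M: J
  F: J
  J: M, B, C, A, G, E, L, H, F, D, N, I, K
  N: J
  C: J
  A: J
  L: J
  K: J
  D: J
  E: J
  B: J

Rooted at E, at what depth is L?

2

E → J → L — 2 edges.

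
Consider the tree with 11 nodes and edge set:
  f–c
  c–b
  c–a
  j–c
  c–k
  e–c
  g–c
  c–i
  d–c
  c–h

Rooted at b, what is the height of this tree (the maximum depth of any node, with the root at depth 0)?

A deepest node is f, reached by b-c-f.
That path has 2 edges, so the height is 2.

2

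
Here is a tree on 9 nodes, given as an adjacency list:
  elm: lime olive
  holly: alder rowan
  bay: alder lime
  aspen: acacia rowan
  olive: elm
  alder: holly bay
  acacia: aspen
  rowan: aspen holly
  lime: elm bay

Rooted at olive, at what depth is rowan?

Path from olive to rowan: olive → elm → lime → bay → alder → holly → rowan, which has 6 edges.

6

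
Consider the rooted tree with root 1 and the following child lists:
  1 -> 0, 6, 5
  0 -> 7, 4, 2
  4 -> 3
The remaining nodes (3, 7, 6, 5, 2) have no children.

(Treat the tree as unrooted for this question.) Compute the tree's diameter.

A longest path is 6 – 1 – 0 – 4 – 3, with 4 edges.

4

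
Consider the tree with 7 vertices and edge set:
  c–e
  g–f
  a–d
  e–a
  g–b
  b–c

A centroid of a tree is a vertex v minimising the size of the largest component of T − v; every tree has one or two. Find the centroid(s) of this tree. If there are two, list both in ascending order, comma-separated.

Delete c: the remaining components have sizes 3, 3. Max 3 ≤ 3, so c is a centroid.
No neighbour of c does as well, so c is the unique centroid.

c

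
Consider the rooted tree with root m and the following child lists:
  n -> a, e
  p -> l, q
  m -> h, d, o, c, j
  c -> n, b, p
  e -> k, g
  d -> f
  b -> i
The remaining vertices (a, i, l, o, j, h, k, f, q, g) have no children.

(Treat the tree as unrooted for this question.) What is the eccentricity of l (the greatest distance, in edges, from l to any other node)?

5

The node farthest from l is f (k, g also at distance 5), via l-p-c-m-d-f — 5 edges.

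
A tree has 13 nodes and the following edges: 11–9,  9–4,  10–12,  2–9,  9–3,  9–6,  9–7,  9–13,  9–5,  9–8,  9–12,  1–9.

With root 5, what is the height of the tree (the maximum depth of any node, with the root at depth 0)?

3

The longest root-to-leaf path is 5-9-12-10 (3 edges).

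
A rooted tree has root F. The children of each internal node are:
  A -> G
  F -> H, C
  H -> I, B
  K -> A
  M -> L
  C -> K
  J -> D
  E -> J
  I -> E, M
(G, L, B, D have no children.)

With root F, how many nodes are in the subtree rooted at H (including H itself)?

Descendants of H (including itself): H, B, I, E, M, J, L, D. That's 8.

8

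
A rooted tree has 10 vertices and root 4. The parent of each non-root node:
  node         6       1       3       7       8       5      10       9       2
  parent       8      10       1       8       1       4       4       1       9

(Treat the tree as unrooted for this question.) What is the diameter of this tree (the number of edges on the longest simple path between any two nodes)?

5

Starting from 5, a farthest node is 6 at distance 5.
One longest path: 5–4–10–1–8–6.
So the diameter is 5.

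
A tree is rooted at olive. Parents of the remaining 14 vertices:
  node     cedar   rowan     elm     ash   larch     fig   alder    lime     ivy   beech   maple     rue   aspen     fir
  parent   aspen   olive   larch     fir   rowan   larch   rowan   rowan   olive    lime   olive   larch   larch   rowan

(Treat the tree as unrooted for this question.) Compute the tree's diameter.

Starting from cedar, a farthest node is ivy at distance 5.
One longest path: cedar-aspen-larch-rowan-olive-ivy.
So the diameter is 5.

5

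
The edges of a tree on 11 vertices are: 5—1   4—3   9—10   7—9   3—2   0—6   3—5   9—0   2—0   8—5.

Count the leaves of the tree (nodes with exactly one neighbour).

Exactly 6 nodes have a single neighbour: 1, 4, 6, 7, 8, 10.

6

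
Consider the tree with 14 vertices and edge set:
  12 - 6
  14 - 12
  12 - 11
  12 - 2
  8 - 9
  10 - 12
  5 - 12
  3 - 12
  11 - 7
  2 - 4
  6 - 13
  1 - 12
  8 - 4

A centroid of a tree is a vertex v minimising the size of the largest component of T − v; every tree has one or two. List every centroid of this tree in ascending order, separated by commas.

If 12 is removed the pieces have sizes 4, 2, 2, 1, 1, 1, 1, 1, all ≤ ⌊14/2⌋ = 7.
No neighbour of 12 does as well, so 12 is the unique centroid.

12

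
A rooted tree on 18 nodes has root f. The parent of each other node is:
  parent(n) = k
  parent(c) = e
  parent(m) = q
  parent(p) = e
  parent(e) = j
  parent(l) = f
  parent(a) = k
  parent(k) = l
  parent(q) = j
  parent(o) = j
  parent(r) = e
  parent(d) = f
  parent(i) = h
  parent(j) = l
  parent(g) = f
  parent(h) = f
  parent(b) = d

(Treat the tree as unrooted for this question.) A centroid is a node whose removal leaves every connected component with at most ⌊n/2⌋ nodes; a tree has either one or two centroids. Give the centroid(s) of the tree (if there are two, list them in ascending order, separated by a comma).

Delete l: the remaining components have sizes 8, 6, 3. Max 8 ≤ 9, so l is a centroid.
No neighbour of l does as well, so l is the unique centroid.

l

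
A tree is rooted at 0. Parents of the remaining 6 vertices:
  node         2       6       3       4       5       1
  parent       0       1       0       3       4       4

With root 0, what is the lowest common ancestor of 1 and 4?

4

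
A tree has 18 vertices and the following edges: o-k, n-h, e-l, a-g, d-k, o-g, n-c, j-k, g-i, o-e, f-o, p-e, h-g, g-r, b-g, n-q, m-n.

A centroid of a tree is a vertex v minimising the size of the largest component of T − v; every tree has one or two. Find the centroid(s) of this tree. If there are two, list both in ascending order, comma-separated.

Delete g: the remaining components have sizes 8, 5, 1, 1, 1, 1. Max 8 ≤ 9, so g is a centroid.
No neighbour of g does as well, so g is the unique centroid.

g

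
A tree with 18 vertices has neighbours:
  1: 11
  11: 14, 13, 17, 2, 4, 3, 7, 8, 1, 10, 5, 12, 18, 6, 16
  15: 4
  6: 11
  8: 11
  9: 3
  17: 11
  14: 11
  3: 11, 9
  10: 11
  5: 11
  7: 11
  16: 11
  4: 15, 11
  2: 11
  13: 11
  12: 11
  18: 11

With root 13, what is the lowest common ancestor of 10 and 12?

11

Path 10→root: 10 11 13; path 12→root: 12 11 13.
First common node: 11.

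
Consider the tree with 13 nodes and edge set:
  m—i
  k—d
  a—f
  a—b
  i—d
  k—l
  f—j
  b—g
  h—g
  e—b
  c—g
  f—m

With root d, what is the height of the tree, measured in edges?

7

A deepest node is h, reached by d–i–m–f–a–b–g–h.
That path has 7 edges, so the height is 7.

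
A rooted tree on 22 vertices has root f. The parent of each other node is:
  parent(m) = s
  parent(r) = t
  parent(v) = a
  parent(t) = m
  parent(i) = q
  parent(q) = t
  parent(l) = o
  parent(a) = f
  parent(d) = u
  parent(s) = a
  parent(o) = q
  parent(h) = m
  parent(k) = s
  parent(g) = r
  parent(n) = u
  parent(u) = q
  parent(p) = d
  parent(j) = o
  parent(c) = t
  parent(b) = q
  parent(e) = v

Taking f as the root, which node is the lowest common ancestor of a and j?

a

a's ancestor chain is a, f and j's is j, o, q, t, m, s, a, f; they first meet at a.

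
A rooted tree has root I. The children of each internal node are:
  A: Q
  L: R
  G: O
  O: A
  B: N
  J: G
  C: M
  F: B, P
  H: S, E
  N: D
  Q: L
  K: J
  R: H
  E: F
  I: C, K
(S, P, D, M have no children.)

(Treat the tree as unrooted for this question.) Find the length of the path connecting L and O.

3

The path is L–Q–A–O, which has 3 edges.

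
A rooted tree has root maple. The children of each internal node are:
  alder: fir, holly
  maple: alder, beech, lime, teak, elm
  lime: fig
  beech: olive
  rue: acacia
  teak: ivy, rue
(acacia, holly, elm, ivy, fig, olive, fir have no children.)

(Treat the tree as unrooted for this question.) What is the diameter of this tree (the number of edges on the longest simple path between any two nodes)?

5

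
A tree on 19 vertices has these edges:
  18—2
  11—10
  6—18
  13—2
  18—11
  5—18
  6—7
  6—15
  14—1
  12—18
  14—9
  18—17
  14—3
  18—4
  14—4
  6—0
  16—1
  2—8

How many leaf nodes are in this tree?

Degree-1 nodes: 0, 3, 5, 7, 8, 9, 10, 12, 13, 15, 16, 17 — 12 of them.

12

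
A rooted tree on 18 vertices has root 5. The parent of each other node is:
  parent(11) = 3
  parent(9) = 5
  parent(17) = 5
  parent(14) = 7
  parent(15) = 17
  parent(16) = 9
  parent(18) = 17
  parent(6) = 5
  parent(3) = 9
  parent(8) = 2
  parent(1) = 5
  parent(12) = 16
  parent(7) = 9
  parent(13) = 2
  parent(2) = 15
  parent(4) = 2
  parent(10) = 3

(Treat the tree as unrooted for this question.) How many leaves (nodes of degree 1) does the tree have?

Exactly 10 nodes have a single neighbour: 1, 4, 6, 8, 10, 11, 12, 13, 14, 18.

10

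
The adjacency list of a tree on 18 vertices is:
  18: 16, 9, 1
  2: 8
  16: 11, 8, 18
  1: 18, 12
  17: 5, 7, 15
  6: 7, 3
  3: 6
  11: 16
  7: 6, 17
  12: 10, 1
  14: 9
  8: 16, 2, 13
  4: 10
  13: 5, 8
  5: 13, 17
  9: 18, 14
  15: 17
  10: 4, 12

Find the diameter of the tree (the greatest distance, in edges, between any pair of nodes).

12

A longest path is 4 – 10 – 12 – 1 – 18 – 16 – 8 – 13 – 5 – 17 – 7 – 6 – 3, with 12 edges.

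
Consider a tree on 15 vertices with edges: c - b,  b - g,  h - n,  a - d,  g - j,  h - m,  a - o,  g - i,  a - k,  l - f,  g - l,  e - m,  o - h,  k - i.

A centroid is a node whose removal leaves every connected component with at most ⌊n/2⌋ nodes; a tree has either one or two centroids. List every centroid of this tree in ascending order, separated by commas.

k

Delete k: the remaining components have sizes 7, 7. Max 7 ≤ 7, so k is a centroid.
No neighbour of k does as well, so k is the unique centroid.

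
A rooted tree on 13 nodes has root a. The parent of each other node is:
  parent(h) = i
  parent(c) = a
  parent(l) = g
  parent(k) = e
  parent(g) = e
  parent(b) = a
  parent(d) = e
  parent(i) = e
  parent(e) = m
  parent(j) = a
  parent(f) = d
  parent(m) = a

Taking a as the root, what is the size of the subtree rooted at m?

The subtree rooted at m contains: m, e, i, g, k, d, h, l, f — 9 nodes.

9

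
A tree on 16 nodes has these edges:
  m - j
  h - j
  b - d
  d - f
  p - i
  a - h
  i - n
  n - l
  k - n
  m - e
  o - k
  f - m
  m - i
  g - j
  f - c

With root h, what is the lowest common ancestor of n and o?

Path n→root: n i m j h; path o→root: o k n i m j h.
First common node: n.

n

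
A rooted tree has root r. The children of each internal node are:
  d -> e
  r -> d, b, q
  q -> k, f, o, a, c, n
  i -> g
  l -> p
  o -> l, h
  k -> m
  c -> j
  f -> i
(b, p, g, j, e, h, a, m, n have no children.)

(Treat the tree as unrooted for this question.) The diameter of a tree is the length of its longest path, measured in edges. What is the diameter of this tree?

6

BFS from g reaches e last, at distance 6; BFS from e confirms no node is farther.
Path: g–i–f–q–r–d–e.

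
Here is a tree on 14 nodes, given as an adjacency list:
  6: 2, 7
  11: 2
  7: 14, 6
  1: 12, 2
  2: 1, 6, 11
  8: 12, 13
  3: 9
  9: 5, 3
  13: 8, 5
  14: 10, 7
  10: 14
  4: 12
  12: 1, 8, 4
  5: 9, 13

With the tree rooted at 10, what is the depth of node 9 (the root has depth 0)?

10

10 → 14 → 7 → 6 → 2 → 1 → 12 → 8 → 13 → 5 → 9 — 10 edges.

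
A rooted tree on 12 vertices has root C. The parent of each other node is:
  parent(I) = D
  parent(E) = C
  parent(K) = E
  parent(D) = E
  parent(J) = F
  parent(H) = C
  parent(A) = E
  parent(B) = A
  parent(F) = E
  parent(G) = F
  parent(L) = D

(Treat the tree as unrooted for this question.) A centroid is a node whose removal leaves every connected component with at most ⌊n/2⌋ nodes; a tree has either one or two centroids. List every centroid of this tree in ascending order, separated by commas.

E

If E is removed the pieces have sizes 3, 3, 2, 2, 1, all ≤ ⌊12/2⌋ = 6.
Every other node leaves some component of size > 6, so the centroid is unique.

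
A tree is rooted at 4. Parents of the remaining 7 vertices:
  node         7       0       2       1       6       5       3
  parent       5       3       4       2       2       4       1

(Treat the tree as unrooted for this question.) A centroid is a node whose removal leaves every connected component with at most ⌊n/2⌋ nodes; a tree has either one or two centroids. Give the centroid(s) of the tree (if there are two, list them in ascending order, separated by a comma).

2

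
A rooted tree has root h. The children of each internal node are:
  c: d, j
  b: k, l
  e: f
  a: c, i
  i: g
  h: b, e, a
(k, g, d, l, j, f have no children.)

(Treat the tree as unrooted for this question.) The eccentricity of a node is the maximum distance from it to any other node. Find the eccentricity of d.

5

A farthest node from d is l (k, f also at distance 5).
The path d-c-a-h-b-l has 5 edges.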